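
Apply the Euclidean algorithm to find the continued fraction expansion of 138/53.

Run the Euclidean algorithm on 138 and 53; the successive quotients are the partial quotients a_0, a_1, ... (each step inverts the fractional part left over by the previous one):
  138 = 2*53 + 32, so a_0 = 2.
  53 = 1*32 + 21, so a_1 = 1.
  32 = 1*21 + 11, so a_2 = 1.
  21 = 1*11 + 10, so a_3 = 1.
  11 = 1*10 + 1, so a_4 = 1.
  10 = 10*1 + 0, so a_5 = 10.
The remainder reaches 0 after 6 divisions, so the expansion has 6 partial quotients, read off in order.

[2; 1, 1, 1, 1, 10]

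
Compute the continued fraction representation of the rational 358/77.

Run the Euclidean algorithm on 358 and 77; the successive quotients are the partial quotients a_0, a_1, ... (each step inverts the fractional part left over by the previous one):
  358 = 4*77 + 50, so a_0 = 4.
  77 = 1*50 + 27, so a_1 = 1.
  50 = 1*27 + 23, so a_2 = 1.
  27 = 1*23 + 4, so a_3 = 1.
  23 = 5*4 + 3, so a_4 = 5.
  4 = 1*3 + 1, so a_5 = 1.
  3 = 3*1 + 0, so a_6 = 3.
The remainder reaches 0 after 7 divisions, so the expansion has 7 partial quotients, read off in order.

[4; 1, 1, 1, 5, 1, 3]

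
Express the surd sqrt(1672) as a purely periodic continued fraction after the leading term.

[40; (1, 8, 10, 8, 1, 80)]

Write x_i = (sqrt(1672) + m_i)/d_i with (m_0, d_0) = (0, 1). a_0 = floor(sqrt(1672)) = 40, since 40^2 = 1600 <= 1672 < 1681 = 41^2.
Iterate m_{i+1} = d_i*a_i - m_i, d_{i+1} = (1672 - m_{i+1}^2)/d_i, a_{i+1} = floor((a_0 + m_{i+1})/d_{i+1}):
  m_1 = 1*40 - 0 = 40, d_1 = (1672 - 40^2)/1 = 72/1 = 72, a_1 = floor((40 + 40)/72) = 1.
  m_2 = 72*1 - 40 = 32, d_2 = (1672 - 32^2)/72 = 648/72 = 9, a_2 = floor((40 + 32)/9) = 8.
  m_3 = 9*8 - 32 = 40, d_3 = (1672 - 40^2)/9 = 72/9 = 8, a_3 = floor((40 + 40)/8) = 10.
  m_4 = 8*10 - 40 = 40, d_4 = (1672 - 40^2)/8 = 72/8 = 9, a_4 = floor((40 + 40)/9) = 8.
  m_5 = 9*8 - 40 = 32, d_5 = (1672 - 32^2)/9 = 648/9 = 72, a_5 = floor((40 + 32)/72) = 1.
  m_6 = 72*1 - 32 = 40, d_6 = (1672 - 40^2)/72 = 72/72 = 1, a_6 = floor((40 + 40)/1) = 80.
  m_7 = 1*80 - 40 = 40, d_7 = (1672 - 40^2)/1 = 72/1 = 72: (m_7, d_7) = (m_1, d_1) = (40, 72), so from here the quotients repeat a_1, ..., a_6; the period length is 6.
Hence the expansion of sqrt(1672) is a_0 = 40 followed by the repeating block 1, 8, 10, 8, 1, 80 (period 6).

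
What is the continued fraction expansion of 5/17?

[0; 3, 2, 2]

Run the Euclidean algorithm on 5 and 17; the successive quotients are the partial quotients a_0, a_1, ... (each step inverts the fractional part left over by the previous one):
  5 = 0*17 + 5, so a_0 = 0.
  17 = 3*5 + 2, so a_1 = 3.
  5 = 2*2 + 1, so a_2 = 2.
  2 = 2*1 + 0, so a_3 = 2.
The remainder reaches 0 after 4 divisions, so the expansion has 4 partial quotients, read off in order.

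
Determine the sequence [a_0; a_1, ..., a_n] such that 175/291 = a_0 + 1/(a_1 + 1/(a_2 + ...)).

Run the Euclidean algorithm on 175 and 291; the successive quotients are the partial quotients a_0, a_1, ... (each step inverts the fractional part left over by the previous one):
  175 = 0*291 + 175, so a_0 = 0.
  291 = 1*175 + 116, so a_1 = 1.
  175 = 1*116 + 59, so a_2 = 1.
  116 = 1*59 + 57, so a_3 = 1.
  59 = 1*57 + 2, so a_4 = 1.
  57 = 28*2 + 1, so a_5 = 28.
  2 = 2*1 + 0, so a_6 = 2.
The remainder reaches 0 after 7 divisions, so the expansion has 7 partial quotients, read off in order.

[0; 1, 1, 1, 1, 28, 2]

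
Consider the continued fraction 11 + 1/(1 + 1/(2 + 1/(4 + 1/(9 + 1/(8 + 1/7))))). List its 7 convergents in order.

11/1, 12/1, 35/3, 152/13, 1403/120, 11376/973, 81035/6931

Using the convergent recurrence p_i = a_i*p_{i-1} + p_{i-2}, q_i = a_i*q_{i-1} + q_{i-2} with p_{-2}=0, p_{-1}=1, q_{-2}=1, q_{-1}=0:
  i=0: a_0=11, p_0 = 11*1 + 0 = 11, q_0 = 11*0 + 1 = 1.
  i=1: a_1=1, p_1 = 1*11 + 1 = 12, q_1 = 1*1 + 0 = 1.
  i=2: a_2=2, p_2 = 2*12 + 11 = 35, q_2 = 2*1 + 1 = 3.
  i=3: a_3=4, p_3 = 4*35 + 12 = 152, q_3 = 4*3 + 1 = 13.
  i=4: a_4=9, p_4 = 9*152 + 35 = 1403, q_4 = 9*13 + 3 = 120.
  i=5: a_5=8, p_5 = 8*1403 + 152 = 11376, q_5 = 8*120 + 13 = 973.
  i=6: a_6=7, p_6 = 7*11376 + 1403 = 81035, q_6 = 7*973 + 120 = 6931.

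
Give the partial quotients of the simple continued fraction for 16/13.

[1; 4, 3]

Run the Euclidean algorithm on 16 and 13; the successive quotients are the partial quotients a_0, a_1, ... (each step inverts the fractional part left over by the previous one):
  16 = 1*13 + 3, so a_0 = 1.
  13 = 4*3 + 1, so a_1 = 4.
  3 = 3*1 + 0, so a_2 = 3.
The remainder reaches 0 after 3 divisions, so the expansion has 3 partial quotients, read off in order.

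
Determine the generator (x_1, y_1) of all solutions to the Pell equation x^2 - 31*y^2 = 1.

First expand sqrt(31) as a continued fraction. With x_i = (sqrt(31) + m_i)/d_i and (m_0, d_0) = (0, 1): a_0 = floor(sqrt(31)) = 5, since 5^2 = 25 <= 31 < 36 = 6^2.
Iterate m_{i+1} = d_i*a_i - m_i, d_{i+1} = (31 - m_{i+1}^2)/d_i, a_{i+1} = floor((a_0 + m_{i+1})/d_{i+1}):
  m_1 = 1*5 - 0 = 5, d_1 = (31 - 5^2)/1 = 6/1 = 6, a_1 = floor((5 + 5)/6) = 1.
  m_2 = 6*1 - 5 = 1, d_2 = (31 - 1^2)/6 = 30/6 = 5, a_2 = floor((5 + 1)/5) = 1.
  m_3 = 5*1 - 1 = 4, d_3 = (31 - 4^2)/5 = 15/5 = 3, a_3 = floor((5 + 4)/3) = 3.
  m_4 = 3*3 - 4 = 5, d_4 = (31 - 5^2)/3 = 6/3 = 2, a_4 = floor((5 + 5)/2) = 5.
  m_5 = 2*5 - 5 = 5, d_5 = (31 - 5^2)/2 = 6/2 = 3, a_5 = floor((5 + 5)/3) = 3.
  m_6 = 3*3 - 5 = 4, d_6 = (31 - 4^2)/3 = 15/3 = 5, a_6 = floor((5 + 4)/5) = 1.
  m_7 = 5*1 - 4 = 1, d_7 = (31 - 1^2)/5 = 30/5 = 6, a_7 = floor((5 + 1)/6) = 1.
  m_8 = 6*1 - 1 = 5, d_8 = (31 - 5^2)/6 = 6/6 = 1, a_8 = floor((5 + 5)/1) = 10.
  m_9 = 1*10 - 5 = 5, d_9 = (31 - 5^2)/1 = 6/1 = 6: (m_9, d_9) = (m_1, d_1) = (5, 6), so from here the quotients repeat a_1, ..., a_8; the period length is 8.
So sqrt(31) = [5; (1, 1, 3, 5, 3, 1, 1, 10)] with period length k = 8.
k is even, so the fundamental solution of x^2 - 31y^2 = 1 is (p_{k-1}, q_{k-1}) = (p_7, q_7); compute convergents through index 7.
Convergents (p_i = a_i*p_{i-1} + p_{i-2}, q_i = a_i*q_{i-1} + q_{i-2} with p_{-2}=0, p_{-1}=1, q_{-2}=1, q_{-1}=0):
  i=0: a_0=5, p_0 = 5*1 + 0 = 5, q_0 = 5*0 + 1 = 1.
  i=1: a_1=1, p_1 = 1*5 + 1 = 6, q_1 = 1*1 + 0 = 1.
  i=2: a_2=1, p_2 = 1*6 + 5 = 11, q_2 = 1*1 + 1 = 2.
  i=3: a_3=3, p_3 = 3*11 + 6 = 39, q_3 = 3*2 + 1 = 7.
  i=4: a_4=5, p_4 = 5*39 + 11 = 206, q_4 = 5*7 + 2 = 37.
  i=5: a_5=3, p_5 = 3*206 + 39 = 657, q_5 = 3*37 + 7 = 118.
  i=6: a_6=1, p_6 = 1*657 + 206 = 863, q_6 = 1*118 + 37 = 155.
  i=7: a_7=1, p_7 = 1*863 + 657 = 1520, q_7 = 1*155 + 118 = 273.
Check: 1520^2 - 31*273^2 = 2310400 - 2310399 = 1, so (x, y) = (1520, 273) solves the equation, and by the theorem it is the least positive solution.

(x, y) = (1520, 273)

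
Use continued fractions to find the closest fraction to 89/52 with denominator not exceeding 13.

Expand x = 89/52 as a continued fraction with the Euclidean algorithm:
  89 = 1*52 + 37, so a_0 = 1.
  52 = 1*37 + 15, so a_1 = 1.
  37 = 2*15 + 7, so a_2 = 2.
  15 = 2*7 + 1, so a_3 = 2.
  7 = 7*1 + 0, so a_4 = 7.
so x = [1; 1, 2, 2, 7].
Convergents (p_i = a_i*p_{i-1} + p_{i-2}, q_i = a_i*q_{i-1} + q_{i-2} with p_{-2}=0, p_{-1}=1, q_{-2}=1, q_{-1}=0), until the denominator exceeds 13:
  i=0: a_0=1, p_0 = 1*1 + 0 = 1, q_0 = 1*0 + 1 = 1.
  i=1: a_1=1, p_1 = 1*1 + 1 = 2, q_1 = 1*1 + 0 = 1.
  i=2: a_2=2, p_2 = 2*2 + 1 = 5, q_2 = 2*1 + 1 = 3.
  i=3: a_3=2, p_3 = 2*5 + 2 = 12, q_3 = 2*3 + 1 = 7.
  i=4: a_4=7, p_4 = 7*12 + 5 = 89, q_4 = 7*7 + 3 = 52.
q_4 = 52 > 13, so the last convergent with denominator <= 13 is p_3/q_3 = 12/7.
The closest fraction with denominator <= 13 is either p_3/q_3 or the intermediate fraction (k*p_3 + p_2)/(k*q_3 + q_2) with the largest k >= 1 whose denominator stays <= 13; these approach x as k grows, and every other convergent or intermediate fraction in range is farther away.
Largest k: floor((13 - q_2)/q_3) = floor((13 - 3)/7) = 1.
That gives (1*12 + 5)/(1*7 + 3) = 17/10.
Compare the errors: |x - 12/7| = |89*7 - 12*52|/(52*7) = 1/364, and |x - 17/10| = |89*10 - 17*52|/(52*10) = 6/520.
Cross-multiplying, 1*520 = 520 < 2184 = 6*364, so 1/364 is smaller: the convergent 12/7 is closer to x than 17/10.

12/7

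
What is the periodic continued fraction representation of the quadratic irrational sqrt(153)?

[12; (2, 1, 2, 2, 2, 1, 2, 24)]

Write x_i = (sqrt(153) + m_i)/d_i with (m_0, d_0) = (0, 1). a_0 = floor(sqrt(153)) = 12, since 12^2 = 144 <= 153 < 169 = 13^2.
Iterate m_{i+1} = d_i*a_i - m_i, d_{i+1} = (153 - m_{i+1}^2)/d_i, a_{i+1} = floor((a_0 + m_{i+1})/d_{i+1}):
  m_1 = 1*12 - 0 = 12, d_1 = (153 - 12^2)/1 = 9/1 = 9, a_1 = floor((12 + 12)/9) = 2.
  m_2 = 9*2 - 12 = 6, d_2 = (153 - 6^2)/9 = 117/9 = 13, a_2 = floor((12 + 6)/13) = 1.
  m_3 = 13*1 - 6 = 7, d_3 = (153 - 7^2)/13 = 104/13 = 8, a_3 = floor((12 + 7)/8) = 2.
  m_4 = 8*2 - 7 = 9, d_4 = (153 - 9^2)/8 = 72/8 = 9, a_4 = floor((12 + 9)/9) = 2.
  m_5 = 9*2 - 9 = 9, d_5 = (153 - 9^2)/9 = 72/9 = 8, a_5 = floor((12 + 9)/8) = 2.
  m_6 = 8*2 - 9 = 7, d_6 = (153 - 7^2)/8 = 104/8 = 13, a_6 = floor((12 + 7)/13) = 1.
  m_7 = 13*1 - 7 = 6, d_7 = (153 - 6^2)/13 = 117/13 = 9, a_7 = floor((12 + 6)/9) = 2.
  m_8 = 9*2 - 6 = 12, d_8 = (153 - 12^2)/9 = 9/9 = 1, a_8 = floor((12 + 12)/1) = 24.
  m_9 = 1*24 - 12 = 12, d_9 = (153 - 12^2)/1 = 9/1 = 9: (m_9, d_9) = (m_1, d_1) = (12, 9), so from here the quotients repeat a_1, ..., a_8; the period length is 8.
Hence the expansion of sqrt(153) is a_0 = 12 followed by the repeating block 2, 1, 2, 2, 2, 1, 2, 24 (period 8).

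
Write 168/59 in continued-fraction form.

Run the Euclidean algorithm on 168 and 59; the successive quotients are the partial quotients a_0, a_1, ... (each step inverts the fractional part left over by the previous one):
  168 = 2*59 + 50, so a_0 = 2.
  59 = 1*50 + 9, so a_1 = 1.
  50 = 5*9 + 5, so a_2 = 5.
  9 = 1*5 + 4, so a_3 = 1.
  5 = 1*4 + 1, so a_4 = 1.
  4 = 4*1 + 0, so a_5 = 4.
The remainder reaches 0 after 6 divisions, so the expansion has 6 partial quotients, read off in order.

[2; 1, 5, 1, 1, 4]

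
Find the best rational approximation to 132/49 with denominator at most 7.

Expand x = 132/49 as a continued fraction with the Euclidean algorithm:
  132 = 2*49 + 34, so a_0 = 2.
  49 = 1*34 + 15, so a_1 = 1.
  34 = 2*15 + 4, so a_2 = 2.
  15 = 3*4 + 3, so a_3 = 3.
  4 = 1*3 + 1, so a_4 = 1.
  3 = 3*1 + 0, so a_5 = 3.
so x = [2; 1, 2, 3, 1, 3].
Convergents (p_i = a_i*p_{i-1} + p_{i-2}, q_i = a_i*q_{i-1} + q_{i-2} with p_{-2}=0, p_{-1}=1, q_{-2}=1, q_{-1}=0), until the denominator exceeds 7:
  i=0: a_0=2, p_0 = 2*1 + 0 = 2, q_0 = 2*0 + 1 = 1.
  i=1: a_1=1, p_1 = 1*2 + 1 = 3, q_1 = 1*1 + 0 = 1.
  i=2: a_2=2, p_2 = 2*3 + 2 = 8, q_2 = 2*1 + 1 = 3.
  i=3: a_3=3, p_3 = 3*8 + 3 = 27, q_3 = 3*3 + 1 = 10.
q_3 = 10 > 7, so the last convergent with denominator <= 7 is p_2/q_2 = 8/3.
The closest fraction with denominator <= 7 is either p_2/q_2 or the intermediate fraction (k*p_2 + p_1)/(k*q_2 + q_1) with the largest k >= 1 whose denominator stays <= 7; these approach x as k grows, and every other convergent or intermediate fraction in range is farther away.
Largest k: floor((7 - q_1)/q_2) = floor((7 - 1)/3) = 2.
That gives (2*8 + 3)/(2*3 + 1) = 19/7.
Compare the errors: |x - 8/3| = |132*3 - 8*49|/(49*3) = 4/147, and |x - 19/7| = |132*7 - 19*49|/(49*7) = 7/343.
Cross-multiplying, 7*147 = 1029 < 1372 = 4*343, so 7/343 is smaller: the intermediate fraction 19/7 is closer to x than 8/3.

19/7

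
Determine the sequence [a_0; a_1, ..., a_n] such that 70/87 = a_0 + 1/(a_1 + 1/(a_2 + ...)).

Run the Euclidean algorithm on 70 and 87; the successive quotients are the partial quotients a_0, a_1, ... (each step inverts the fractional part left over by the previous one):
  70 = 0*87 + 70, so a_0 = 0.
  87 = 1*70 + 17, so a_1 = 1.
  70 = 4*17 + 2, so a_2 = 4.
  17 = 8*2 + 1, so a_3 = 8.
  2 = 2*1 + 0, so a_4 = 2.
The remainder reaches 0 after 5 divisions, so the expansion has 5 partial quotients, read off in order.

[0; 1, 4, 8, 2]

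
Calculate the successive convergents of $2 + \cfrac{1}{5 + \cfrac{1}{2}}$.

Using the convergent recurrence p_i = a_i*p_{i-1} + p_{i-2}, q_i = a_i*q_{i-1} + q_{i-2} with p_{-2}=0, p_{-1}=1, q_{-2}=1, q_{-1}=0:
  i=0: a_0=2, p_0 = 2*1 + 0 = 2, q_0 = 2*0 + 1 = 1.
  i=1: a_1=5, p_1 = 5*2 + 1 = 11, q_1 = 5*1 + 0 = 5.
  i=2: a_2=2, p_2 = 2*11 + 2 = 24, q_2 = 2*5 + 1 = 11.

2/1, 11/5, 24/11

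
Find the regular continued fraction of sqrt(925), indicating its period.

[30; (2, 2, 2, 2, 60)]

Write x_i = (sqrt(925) + m_i)/d_i with (m_0, d_0) = (0, 1). a_0 = floor(sqrt(925)) = 30, since 30^2 = 900 <= 925 < 961 = 31^2.
Iterate m_{i+1} = d_i*a_i - m_i, d_{i+1} = (925 - m_{i+1}^2)/d_i, a_{i+1} = floor((a_0 + m_{i+1})/d_{i+1}):
  m_1 = 1*30 - 0 = 30, d_1 = (925 - 30^2)/1 = 25/1 = 25, a_1 = floor((30 + 30)/25) = 2.
  m_2 = 25*2 - 30 = 20, d_2 = (925 - 20^2)/25 = 525/25 = 21, a_2 = floor((30 + 20)/21) = 2.
  m_3 = 21*2 - 20 = 22, d_3 = (925 - 22^2)/21 = 441/21 = 21, a_3 = floor((30 + 22)/21) = 2.
  m_4 = 21*2 - 22 = 20, d_4 = (925 - 20^2)/21 = 525/21 = 25, a_4 = floor((30 + 20)/25) = 2.
  m_5 = 25*2 - 20 = 30, d_5 = (925 - 30^2)/25 = 25/25 = 1, a_5 = floor((30 + 30)/1) = 60.
  m_6 = 1*60 - 30 = 30, d_6 = (925 - 30^2)/1 = 25/1 = 25: (m_6, d_6) = (m_1, d_1) = (30, 25), so from here the quotients repeat a_1, ..., a_5; the period length is 5.
Hence the expansion of sqrt(925) is a_0 = 30 followed by the repeating block 2, 2, 2, 2, 60 (period 5).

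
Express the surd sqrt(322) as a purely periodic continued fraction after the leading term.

Write x_i = (sqrt(322) + m_i)/d_i with (m_0, d_0) = (0, 1). a_0 = floor(sqrt(322)) = 17, since 17^2 = 289 <= 322 < 324 = 18^2.
Iterate m_{i+1} = d_i*a_i - m_i, d_{i+1} = (322 - m_{i+1}^2)/d_i, a_{i+1} = floor((a_0 + m_{i+1})/d_{i+1}):
  m_1 = 1*17 - 0 = 17, d_1 = (322 - 17^2)/1 = 33/1 = 33, a_1 = floor((17 + 17)/33) = 1.
  m_2 = 33*1 - 17 = 16, d_2 = (322 - 16^2)/33 = 66/33 = 2, a_2 = floor((17 + 16)/2) = 16.
  m_3 = 2*16 - 16 = 16, d_3 = (322 - 16^2)/2 = 66/2 = 33, a_3 = floor((17 + 16)/33) = 1.
  m_4 = 33*1 - 16 = 17, d_4 = (322 - 17^2)/33 = 33/33 = 1, a_4 = floor((17 + 17)/1) = 34.
  m_5 = 1*34 - 17 = 17, d_5 = (322 - 17^2)/1 = 33/1 = 33: (m_5, d_5) = (m_1, d_1) = (17, 33), so from here the quotients repeat a_1, ..., a_4; the period length is 4.
Hence the expansion of sqrt(322) is a_0 = 17 followed by the repeating block 1, 16, 1, 34 (period 4).

[17; (1, 16, 1, 34)]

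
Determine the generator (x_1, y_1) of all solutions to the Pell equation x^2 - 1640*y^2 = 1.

First expand sqrt(1640) as a continued fraction. With x_i = (sqrt(1640) + m_i)/d_i and (m_0, d_0) = (0, 1): a_0 = floor(sqrt(1640)) = 40, since 40^2 = 1600 <= 1640 < 1681 = 41^2.
Iterate m_{i+1} = d_i*a_i - m_i, d_{i+1} = (1640 - m_{i+1}^2)/d_i, a_{i+1} = floor((a_0 + m_{i+1})/d_{i+1}):
  m_1 = 1*40 - 0 = 40, d_1 = (1640 - 40^2)/1 = 40/1 = 40, a_1 = floor((40 + 40)/40) = 2.
  m_2 = 40*2 - 40 = 40, d_2 = (1640 - 40^2)/40 = 40/40 = 1, a_2 = floor((40 + 40)/1) = 80.
  m_3 = 1*80 - 40 = 40, d_3 = (1640 - 40^2)/1 = 40/1 = 40: (m_3, d_3) = (m_1, d_1) = (40, 40), so from here the quotients repeat a_1, a_2; the period length is 2.
So sqrt(1640) = [40; (2, 80)] with period length k = 2.
k is even, so the fundamental solution of x^2 - 1640y^2 = 1 is (p_{k-1}, q_{k-1}) = (p_1, q_1); compute convergents through index 1.
Convergents (p_i = a_i*p_{i-1} + p_{i-2}, q_i = a_i*q_{i-1} + q_{i-2} with p_{-2}=0, p_{-1}=1, q_{-2}=1, q_{-1}=0):
  i=0: a_0=40, p_0 = 40*1 + 0 = 40, q_0 = 40*0 + 1 = 1.
  i=1: a_1=2, p_1 = 2*40 + 1 = 81, q_1 = 2*1 + 0 = 2.
Check: 81^2 - 1640*2^2 = 6561 - 6560 = 1, so (x, y) = (81, 2) solves the equation, and by the theorem it is the least positive solution.

(x, y) = (81, 2)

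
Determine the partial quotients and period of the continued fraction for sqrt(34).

[5; (1, 4, 1, 10)]

Write x_i = (sqrt(34) + m_i)/d_i with (m_0, d_0) = (0, 1). a_0 = floor(sqrt(34)) = 5, since 5^2 = 25 <= 34 < 36 = 6^2.
Iterate m_{i+1} = d_i*a_i - m_i, d_{i+1} = (34 - m_{i+1}^2)/d_i, a_{i+1} = floor((a_0 + m_{i+1})/d_{i+1}):
  m_1 = 1*5 - 0 = 5, d_1 = (34 - 5^2)/1 = 9/1 = 9, a_1 = floor((5 + 5)/9) = 1.
  m_2 = 9*1 - 5 = 4, d_2 = (34 - 4^2)/9 = 18/9 = 2, a_2 = floor((5 + 4)/2) = 4.
  m_3 = 2*4 - 4 = 4, d_3 = (34 - 4^2)/2 = 18/2 = 9, a_3 = floor((5 + 4)/9) = 1.
  m_4 = 9*1 - 4 = 5, d_4 = (34 - 5^2)/9 = 9/9 = 1, a_4 = floor((5 + 5)/1) = 10.
  m_5 = 1*10 - 5 = 5, d_5 = (34 - 5^2)/1 = 9/1 = 9: (m_5, d_5) = (m_1, d_1) = (5, 9), so from here the quotients repeat a_1, ..., a_4; the period length is 4.
Hence the expansion of sqrt(34) is a_0 = 5 followed by the repeating block 1, 4, 1, 10 (period 4).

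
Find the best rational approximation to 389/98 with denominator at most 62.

Expand x = 389/98 as a continued fraction with the Euclidean algorithm:
  389 = 3*98 + 95, so a_0 = 3.
  98 = 1*95 + 3, so a_1 = 1.
  95 = 31*3 + 2, so a_2 = 31.
  3 = 1*2 + 1, so a_3 = 1.
  2 = 2*1 + 0, so a_4 = 2.
so x = [3; 1, 31, 1, 2].
Convergents (p_i = a_i*p_{i-1} + p_{i-2}, q_i = a_i*q_{i-1} + q_{i-2} with p_{-2}=0, p_{-1}=1, q_{-2}=1, q_{-1}=0), until the denominator exceeds 62:
  i=0: a_0=3, p_0 = 3*1 + 0 = 3, q_0 = 3*0 + 1 = 1.
  i=1: a_1=1, p_1 = 1*3 + 1 = 4, q_1 = 1*1 + 0 = 1.
  i=2: a_2=31, p_2 = 31*4 + 3 = 127, q_2 = 31*1 + 1 = 32.
  i=3: a_3=1, p_3 = 1*127 + 4 = 131, q_3 = 1*32 + 1 = 33.
  i=4: a_4=2, p_4 = 2*131 + 127 = 389, q_4 = 2*33 + 32 = 98.
q_4 = 98 > 62, so the last convergent with denominator <= 62 is p_3/q_3 = 131/33.
The closest fraction with denominator <= 62 is either p_3/q_3 or the intermediate fraction (k*p_3 + p_2)/(k*q_3 + q_2) with the largest k >= 1 whose denominator stays <= 62; these approach x as k grows, and every other convergent or intermediate fraction in range is farther away.
Largest k: floor((62 - q_2)/q_3) = floor((62 - 32)/33) = 0.
Since k = 0, no intermediate fraction beyond p_3/q_3 has denominator <= 62, so the convergent 131/33 is the closest (its error is |389*33 - 131*98|/(98*33) = 1/3234).

131/33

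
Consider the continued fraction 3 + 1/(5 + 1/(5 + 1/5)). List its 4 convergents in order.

3/1, 16/5, 83/26, 431/135

Using the convergent recurrence p_i = a_i*p_{i-1} + p_{i-2}, q_i = a_i*q_{i-1} + q_{i-2} with p_{-2}=0, p_{-1}=1, q_{-2}=1, q_{-1}=0:
  i=0: a_0=3, p_0 = 3*1 + 0 = 3, q_0 = 3*0 + 1 = 1.
  i=1: a_1=5, p_1 = 5*3 + 1 = 16, q_1 = 5*1 + 0 = 5.
  i=2: a_2=5, p_2 = 5*16 + 3 = 83, q_2 = 5*5 + 1 = 26.
  i=3: a_3=5, p_3 = 5*83 + 16 = 431, q_3 = 5*26 + 5 = 135.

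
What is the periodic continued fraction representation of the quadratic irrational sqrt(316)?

[17; (1, 3, 2, 8, 2, 3, 1, 34)]

Write x_i = (sqrt(316) + m_i)/d_i with (m_0, d_0) = (0, 1). a_0 = floor(sqrt(316)) = 17, since 17^2 = 289 <= 316 < 324 = 18^2.
Iterate m_{i+1} = d_i*a_i - m_i, d_{i+1} = (316 - m_{i+1}^2)/d_i, a_{i+1} = floor((a_0 + m_{i+1})/d_{i+1}):
  m_1 = 1*17 - 0 = 17, d_1 = (316 - 17^2)/1 = 27/1 = 27, a_1 = floor((17 + 17)/27) = 1.
  m_2 = 27*1 - 17 = 10, d_2 = (316 - 10^2)/27 = 216/27 = 8, a_2 = floor((17 + 10)/8) = 3.
  m_3 = 8*3 - 10 = 14, d_3 = (316 - 14^2)/8 = 120/8 = 15, a_3 = floor((17 + 14)/15) = 2.
  m_4 = 15*2 - 14 = 16, d_4 = (316 - 16^2)/15 = 60/15 = 4, a_4 = floor((17 + 16)/4) = 8.
  m_5 = 4*8 - 16 = 16, d_5 = (316 - 16^2)/4 = 60/4 = 15, a_5 = floor((17 + 16)/15) = 2.
  m_6 = 15*2 - 16 = 14, d_6 = (316 - 14^2)/15 = 120/15 = 8, a_6 = floor((17 + 14)/8) = 3.
  m_7 = 8*3 - 14 = 10, d_7 = (316 - 10^2)/8 = 216/8 = 27, a_7 = floor((17 + 10)/27) = 1.
  m_8 = 27*1 - 10 = 17, d_8 = (316 - 17^2)/27 = 27/27 = 1, a_8 = floor((17 + 17)/1) = 34.
  m_9 = 1*34 - 17 = 17, d_9 = (316 - 17^2)/1 = 27/1 = 27: (m_9, d_9) = (m_1, d_1) = (17, 27), so from here the quotients repeat a_1, ..., a_8; the period length is 8.
Hence the expansion of sqrt(316) is a_0 = 17 followed by the repeating block 1, 3, 2, 8, 2, 3, 1, 34 (period 8).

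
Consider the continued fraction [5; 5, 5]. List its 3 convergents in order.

Using the convergent recurrence p_i = a_i*p_{i-1} + p_{i-2}, q_i = a_i*q_{i-1} + q_{i-2} with p_{-2}=0, p_{-1}=1, q_{-2}=1, q_{-1}=0:
  i=0: a_0=5, p_0 = 5*1 + 0 = 5, q_0 = 5*0 + 1 = 1.
  i=1: a_1=5, p_1 = 5*5 + 1 = 26, q_1 = 5*1 + 0 = 5.
  i=2: a_2=5, p_2 = 5*26 + 5 = 135, q_2 = 5*5 + 1 = 26.

5/1, 26/5, 135/26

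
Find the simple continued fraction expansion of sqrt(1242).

Write x_i = (sqrt(1242) + m_i)/d_i with (m_0, d_0) = (0, 1). a_0 = floor(sqrt(1242)) = 35, since 35^2 = 1225 <= 1242 < 1296 = 36^2.
Iterate m_{i+1} = d_i*a_i - m_i, d_{i+1} = (1242 - m_{i+1}^2)/d_i, a_{i+1} = floor((a_0 + m_{i+1})/d_{i+1}):
  m_1 = 1*35 - 0 = 35, d_1 = (1242 - 35^2)/1 = 17/1 = 17, a_1 = floor((35 + 35)/17) = 4.
  m_2 = 17*4 - 35 = 33, d_2 = (1242 - 33^2)/17 = 153/17 = 9, a_2 = floor((35 + 33)/9) = 7.
  m_3 = 9*7 - 33 = 30, d_3 = (1242 - 30^2)/9 = 342/9 = 38, a_3 = floor((35 + 30)/38) = 1.
  m_4 = 38*1 - 30 = 8, d_4 = (1242 - 8^2)/38 = 1178/38 = 31, a_4 = floor((35 + 8)/31) = 1.
  m_5 = 31*1 - 8 = 23, d_5 = (1242 - 23^2)/31 = 713/31 = 23, a_5 = floor((35 + 23)/23) = 2.
  m_6 = 23*2 - 23 = 23, d_6 = (1242 - 23^2)/23 = 713/23 = 31, a_6 = floor((35 + 23)/31) = 1.
  m_7 = 31*1 - 23 = 8, d_7 = (1242 - 8^2)/31 = 1178/31 = 38, a_7 = floor((35 + 8)/38) = 1.
  m_8 = 38*1 - 8 = 30, d_8 = (1242 - 30^2)/38 = 342/38 = 9, a_8 = floor((35 + 30)/9) = 7.
  m_9 = 9*7 - 30 = 33, d_9 = (1242 - 33^2)/9 = 153/9 = 17, a_9 = floor((35 + 33)/17) = 4.
  m_10 = 17*4 - 33 = 35, d_10 = (1242 - 35^2)/17 = 17/17 = 1, a_10 = floor((35 + 35)/1) = 70.
  m_11 = 1*70 - 35 = 35, d_11 = (1242 - 35^2)/1 = 17/1 = 17: (m_11, d_11) = (m_1, d_1) = (35, 17), so from here the quotients repeat a_1, ..., a_10; the period length is 10.
Hence the expansion of sqrt(1242) is a_0 = 35 followed by the repeating block 4, 7, 1, 1, 2, 1, 1, 7, 4, 70 (period 10).

[35; (4, 7, 1, 1, 2, 1, 1, 7, 4, 70)]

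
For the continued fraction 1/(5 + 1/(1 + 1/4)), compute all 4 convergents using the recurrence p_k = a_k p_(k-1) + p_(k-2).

0/1, 1/5, 1/6, 5/29

Using the convergent recurrence p_i = a_i*p_{i-1} + p_{i-2}, q_i = a_i*q_{i-1} + q_{i-2} with p_{-2}=0, p_{-1}=1, q_{-2}=1, q_{-1}=0:
  i=0: a_0=0, p_0 = 0*1 + 0 = 0, q_0 = 0*0 + 1 = 1.
  i=1: a_1=5, p_1 = 5*0 + 1 = 1, q_1 = 5*1 + 0 = 5.
  i=2: a_2=1, p_2 = 1*1 + 0 = 1, q_2 = 1*5 + 1 = 6.
  i=3: a_3=4, p_3 = 4*1 + 1 = 5, q_3 = 4*6 + 5 = 29.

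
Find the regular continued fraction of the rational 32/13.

Run the Euclidean algorithm on 32 and 13; the successive quotients are the partial quotients a_0, a_1, ... (each step inverts the fractional part left over by the previous one):
  32 = 2*13 + 6, so a_0 = 2.
  13 = 2*6 + 1, so a_1 = 2.
  6 = 6*1 + 0, so a_2 = 6.
The remainder reaches 0 after 3 divisions, so the expansion has 3 partial quotients, read off in order.

[2; 2, 6]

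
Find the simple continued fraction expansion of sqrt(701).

Write x_i = (sqrt(701) + m_i)/d_i with (m_0, d_0) = (0, 1). a_0 = floor(sqrt(701)) = 26, since 26^2 = 676 <= 701 < 729 = 27^2.
Iterate m_{i+1} = d_i*a_i - m_i, d_{i+1} = (701 - m_{i+1}^2)/d_i, a_{i+1} = floor((a_0 + m_{i+1})/d_{i+1}):
  m_1 = 1*26 - 0 = 26, d_1 = (701 - 26^2)/1 = 25/1 = 25, a_1 = floor((26 + 26)/25) = 2.
  m_2 = 25*2 - 26 = 24, d_2 = (701 - 24^2)/25 = 125/25 = 5, a_2 = floor((26 + 24)/5) = 10.
  m_3 = 5*10 - 24 = 26, d_3 = (701 - 26^2)/5 = 25/5 = 5, a_3 = floor((26 + 26)/5) = 10.
  m_4 = 5*10 - 26 = 24, d_4 = (701 - 24^2)/5 = 125/5 = 25, a_4 = floor((26 + 24)/25) = 2.
  m_5 = 25*2 - 24 = 26, d_5 = (701 - 26^2)/25 = 25/25 = 1, a_5 = floor((26 + 26)/1) = 52.
  m_6 = 1*52 - 26 = 26, d_6 = (701 - 26^2)/1 = 25/1 = 25: (m_6, d_6) = (m_1, d_1) = (26, 25), so from here the quotients repeat a_1, ..., a_5; the period length is 5.
Hence the expansion of sqrt(701) is a_0 = 26 followed by the repeating block 2, 10, 10, 2, 52 (period 5).

[26; (2, 10, 10, 2, 52)]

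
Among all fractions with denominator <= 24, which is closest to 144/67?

43/20

Expand x = 144/67 as a continued fraction with the Euclidean algorithm:
  144 = 2*67 + 10, so a_0 = 2.
  67 = 6*10 + 7, so a_1 = 6.
  10 = 1*7 + 3, so a_2 = 1.
  7 = 2*3 + 1, so a_3 = 2.
  3 = 3*1 + 0, so a_4 = 3.
so x = [2; 6, 1, 2, 3].
Convergents (p_i = a_i*p_{i-1} + p_{i-2}, q_i = a_i*q_{i-1} + q_{i-2} with p_{-2}=0, p_{-1}=1, q_{-2}=1, q_{-1}=0), until the denominator exceeds 24:
  i=0: a_0=2, p_0 = 2*1 + 0 = 2, q_0 = 2*0 + 1 = 1.
  i=1: a_1=6, p_1 = 6*2 + 1 = 13, q_1 = 6*1 + 0 = 6.
  i=2: a_2=1, p_2 = 1*13 + 2 = 15, q_2 = 1*6 + 1 = 7.
  i=3: a_3=2, p_3 = 2*15 + 13 = 43, q_3 = 2*7 + 6 = 20.
  i=4: a_4=3, p_4 = 3*43 + 15 = 144, q_4 = 3*20 + 7 = 67.
q_4 = 67 > 24, so the last convergent with denominator <= 24 is p_3/q_3 = 43/20.
The closest fraction with denominator <= 24 is either p_3/q_3 or the intermediate fraction (k*p_3 + p_2)/(k*q_3 + q_2) with the largest k >= 1 whose denominator stays <= 24; these approach x as k grows, and every other convergent or intermediate fraction in range is farther away.
Largest k: floor((24 - q_2)/q_3) = floor((24 - 7)/20) = 0.
Since k = 0, no intermediate fraction beyond p_3/q_3 has denominator <= 24, so the convergent 43/20 is the closest (its error is |144*20 - 43*67|/(67*20) = 1/1340).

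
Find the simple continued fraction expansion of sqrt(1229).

[35; (17, 1, 1, 17, 70)]

Write x_i = (sqrt(1229) + m_i)/d_i with (m_0, d_0) = (0, 1). a_0 = floor(sqrt(1229)) = 35, since 35^2 = 1225 <= 1229 < 1296 = 36^2.
Iterate m_{i+1} = d_i*a_i - m_i, d_{i+1} = (1229 - m_{i+1}^2)/d_i, a_{i+1} = floor((a_0 + m_{i+1})/d_{i+1}):
  m_1 = 1*35 - 0 = 35, d_1 = (1229 - 35^2)/1 = 4/1 = 4, a_1 = floor((35 + 35)/4) = 17.
  m_2 = 4*17 - 35 = 33, d_2 = (1229 - 33^2)/4 = 140/4 = 35, a_2 = floor((35 + 33)/35) = 1.
  m_3 = 35*1 - 33 = 2, d_3 = (1229 - 2^2)/35 = 1225/35 = 35, a_3 = floor((35 + 2)/35) = 1.
  m_4 = 35*1 - 2 = 33, d_4 = (1229 - 33^2)/35 = 140/35 = 4, a_4 = floor((35 + 33)/4) = 17.
  m_5 = 4*17 - 33 = 35, d_5 = (1229 - 35^2)/4 = 4/4 = 1, a_5 = floor((35 + 35)/1) = 70.
  m_6 = 1*70 - 35 = 35, d_6 = (1229 - 35^2)/1 = 4/1 = 4: (m_6, d_6) = (m_1, d_1) = (35, 4), so from here the quotients repeat a_1, ..., a_5; the period length is 5.
Hence the expansion of sqrt(1229) is a_0 = 35 followed by the repeating block 17, 1, 1, 17, 70 (period 5).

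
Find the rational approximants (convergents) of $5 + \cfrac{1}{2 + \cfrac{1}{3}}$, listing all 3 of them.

Using the convergent recurrence p_i = a_i*p_{i-1} + p_{i-2}, q_i = a_i*q_{i-1} + q_{i-2} with p_{-2}=0, p_{-1}=1, q_{-2}=1, q_{-1}=0:
  i=0: a_0=5, p_0 = 5*1 + 0 = 5, q_0 = 5*0 + 1 = 1.
  i=1: a_1=2, p_1 = 2*5 + 1 = 11, q_1 = 2*1 + 0 = 2.
  i=2: a_2=3, p_2 = 3*11 + 5 = 38, q_2 = 3*2 + 1 = 7.

5/1, 11/2, 38/7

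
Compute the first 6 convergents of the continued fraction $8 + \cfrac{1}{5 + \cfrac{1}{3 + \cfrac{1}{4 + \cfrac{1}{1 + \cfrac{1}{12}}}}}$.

Using the convergent recurrence p_i = a_i*p_{i-1} + p_{i-2}, q_i = a_i*q_{i-1} + q_{i-2} with p_{-2}=0, p_{-1}=1, q_{-2}=1, q_{-1}=0:
  i=0: a_0=8, p_0 = 8*1 + 0 = 8, q_0 = 8*0 + 1 = 1.
  i=1: a_1=5, p_1 = 5*8 + 1 = 41, q_1 = 5*1 + 0 = 5.
  i=2: a_2=3, p_2 = 3*41 + 8 = 131, q_2 = 3*5 + 1 = 16.
  i=3: a_3=4, p_3 = 4*131 + 41 = 565, q_3 = 4*16 + 5 = 69.
  i=4: a_4=1, p_4 = 1*565 + 131 = 696, q_4 = 1*69 + 16 = 85.
  i=5: a_5=12, p_5 = 12*696 + 565 = 8917, q_5 = 12*85 + 69 = 1089.

8/1, 41/5, 131/16, 565/69, 696/85, 8917/1089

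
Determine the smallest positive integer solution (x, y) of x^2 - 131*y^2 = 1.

(x, y) = (10610, 927)

First expand sqrt(131) as a continued fraction. With x_i = (sqrt(131) + m_i)/d_i and (m_0, d_0) = (0, 1): a_0 = floor(sqrt(131)) = 11, since 11^2 = 121 <= 131 < 144 = 12^2.
Iterate m_{i+1} = d_i*a_i - m_i, d_{i+1} = (131 - m_{i+1}^2)/d_i, a_{i+1} = floor((a_0 + m_{i+1})/d_{i+1}):
  m_1 = 1*11 - 0 = 11, d_1 = (131 - 11^2)/1 = 10/1 = 10, a_1 = floor((11 + 11)/10) = 2.
  m_2 = 10*2 - 11 = 9, d_2 = (131 - 9^2)/10 = 50/10 = 5, a_2 = floor((11 + 9)/5) = 4.
  m_3 = 5*4 - 9 = 11, d_3 = (131 - 11^2)/5 = 10/5 = 2, a_3 = floor((11 + 11)/2) = 11.
  m_4 = 2*11 - 11 = 11, d_4 = (131 - 11^2)/2 = 10/2 = 5, a_4 = floor((11 + 11)/5) = 4.
  m_5 = 5*4 - 11 = 9, d_5 = (131 - 9^2)/5 = 50/5 = 10, a_5 = floor((11 + 9)/10) = 2.
  m_6 = 10*2 - 9 = 11, d_6 = (131 - 11^2)/10 = 10/10 = 1, a_6 = floor((11 + 11)/1) = 22.
  m_7 = 1*22 - 11 = 11, d_7 = (131 - 11^2)/1 = 10/1 = 10: (m_7, d_7) = (m_1, d_1) = (11, 10), so from here the quotients repeat a_1, ..., a_6; the period length is 6.
So sqrt(131) = [11; (2, 4, 11, 4, 2, 22)] with period length k = 6.
k is even, so the fundamental solution of x^2 - 131y^2 = 1 is (p_{k-1}, q_{k-1}) = (p_5, q_5); compute convergents through index 5.
Convergents (p_i = a_i*p_{i-1} + p_{i-2}, q_i = a_i*q_{i-1} + q_{i-2} with p_{-2}=0, p_{-1}=1, q_{-2}=1, q_{-1}=0):
  i=0: a_0=11, p_0 = 11*1 + 0 = 11, q_0 = 11*0 + 1 = 1.
  i=1: a_1=2, p_1 = 2*11 + 1 = 23, q_1 = 2*1 + 0 = 2.
  i=2: a_2=4, p_2 = 4*23 + 11 = 103, q_2 = 4*2 + 1 = 9.
  i=3: a_3=11, p_3 = 11*103 + 23 = 1156, q_3 = 11*9 + 2 = 101.
  i=4: a_4=4, p_4 = 4*1156 + 103 = 4727, q_4 = 4*101 + 9 = 413.
  i=5: a_5=2, p_5 = 2*4727 + 1156 = 10610, q_5 = 2*413 + 101 = 927.
Check: 10610^2 - 131*927^2 = 112572100 - 112572099 = 1, so (x, y) = (10610, 927) solves the equation, and by the theorem it is the least positive solution.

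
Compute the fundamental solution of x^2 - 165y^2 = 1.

(x, y) = (1079, 84)

First expand sqrt(165) as a continued fraction. With x_i = (sqrt(165) + m_i)/d_i and (m_0, d_0) = (0, 1): a_0 = floor(sqrt(165)) = 12, since 12^2 = 144 <= 165 < 169 = 13^2.
Iterate m_{i+1} = d_i*a_i - m_i, d_{i+1} = (165 - m_{i+1}^2)/d_i, a_{i+1} = floor((a_0 + m_{i+1})/d_{i+1}):
  m_1 = 1*12 - 0 = 12, d_1 = (165 - 12^2)/1 = 21/1 = 21, a_1 = floor((12 + 12)/21) = 1.
  m_2 = 21*1 - 12 = 9, d_2 = (165 - 9^2)/21 = 84/21 = 4, a_2 = floor((12 + 9)/4) = 5.
  m_3 = 4*5 - 9 = 11, d_3 = (165 - 11^2)/4 = 44/4 = 11, a_3 = floor((12 + 11)/11) = 2.
  m_4 = 11*2 - 11 = 11, d_4 = (165 - 11^2)/11 = 44/11 = 4, a_4 = floor((12 + 11)/4) = 5.
  m_5 = 4*5 - 11 = 9, d_5 = (165 - 9^2)/4 = 84/4 = 21, a_5 = floor((12 + 9)/21) = 1.
  m_6 = 21*1 - 9 = 12, d_6 = (165 - 12^2)/21 = 21/21 = 1, a_6 = floor((12 + 12)/1) = 24.
  m_7 = 1*24 - 12 = 12, d_7 = (165 - 12^2)/1 = 21/1 = 21: (m_7, d_7) = (m_1, d_1) = (12, 21), so from here the quotients repeat a_1, ..., a_6; the period length is 6.
So sqrt(165) = [12; (1, 5, 2, 5, 1, 24)] with period length k = 6.
k is even, so the fundamental solution of x^2 - 165y^2 = 1 is (p_{k-1}, q_{k-1}) = (p_5, q_5); compute convergents through index 5.
Convergents (p_i = a_i*p_{i-1} + p_{i-2}, q_i = a_i*q_{i-1} + q_{i-2} with p_{-2}=0, p_{-1}=1, q_{-2}=1, q_{-1}=0):
  i=0: a_0=12, p_0 = 12*1 + 0 = 12, q_0 = 12*0 + 1 = 1.
  i=1: a_1=1, p_1 = 1*12 + 1 = 13, q_1 = 1*1 + 0 = 1.
  i=2: a_2=5, p_2 = 5*13 + 12 = 77, q_2 = 5*1 + 1 = 6.
  i=3: a_3=2, p_3 = 2*77 + 13 = 167, q_3 = 2*6 + 1 = 13.
  i=4: a_4=5, p_4 = 5*167 + 77 = 912, q_4 = 5*13 + 6 = 71.
  i=5: a_5=1, p_5 = 1*912 + 167 = 1079, q_5 = 1*71 + 13 = 84.
Check: 1079^2 - 165*84^2 = 1164241 - 1164240 = 1, so (x, y) = (1079, 84) solves the equation, and by the theorem it is the least positive solution.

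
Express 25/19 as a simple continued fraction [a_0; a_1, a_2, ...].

Run the Euclidean algorithm on 25 and 19; the successive quotients are the partial quotients a_0, a_1, ... (each step inverts the fractional part left over by the previous one):
  25 = 1*19 + 6, so a_0 = 1.
  19 = 3*6 + 1, so a_1 = 3.
  6 = 6*1 + 0, so a_2 = 6.
The remainder reaches 0 after 3 divisions, so the expansion has 3 partial quotients, read off in order.

[1; 3, 6]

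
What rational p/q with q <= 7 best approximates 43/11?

27/7

Expand x = 43/11 as a continued fraction with the Euclidean algorithm:
  43 = 3*11 + 10, so a_0 = 3.
  11 = 1*10 + 1, so a_1 = 1.
  10 = 10*1 + 0, so a_2 = 10.
so x = [3; 1, 10].
Convergents (p_i = a_i*p_{i-1} + p_{i-2}, q_i = a_i*q_{i-1} + q_{i-2} with p_{-2}=0, p_{-1}=1, q_{-2}=1, q_{-1}=0), until the denominator exceeds 7:
  i=0: a_0=3, p_0 = 3*1 + 0 = 3, q_0 = 3*0 + 1 = 1.
  i=1: a_1=1, p_1 = 1*3 + 1 = 4, q_1 = 1*1 + 0 = 1.
  i=2: a_2=10, p_2 = 10*4 + 3 = 43, q_2 = 10*1 + 1 = 11.
q_2 = 11 > 7, so the last convergent with denominator <= 7 is p_1/q_1 = 4/1.
The closest fraction with denominator <= 7 is either p_1/q_1 or the intermediate fraction (k*p_1 + p_0)/(k*q_1 + q_0) with the largest k >= 1 whose denominator stays <= 7; these approach x as k grows, and every other convergent or intermediate fraction in range is farther away.
Largest k: floor((7 - q_0)/q_1) = floor((7 - 1)/1) = 6.
That gives (6*4 + 3)/(6*1 + 1) = 27/7.
Compare the errors: |x - 4/1| = |43*1 - 4*11|/(11*1) = 1/11, and |x - 27/7| = |43*7 - 27*11|/(11*7) = 4/77.
Cross-multiplying, 4*11 = 44 < 77 = 1*77, so 4/77 is smaller: the intermediate fraction 27/7 is closer to x than 4/1.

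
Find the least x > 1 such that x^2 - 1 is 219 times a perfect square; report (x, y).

First expand sqrt(219) as a continued fraction. With x_i = (sqrt(219) + m_i)/d_i and (m_0, d_0) = (0, 1): a_0 = floor(sqrt(219)) = 14, since 14^2 = 196 <= 219 < 225 = 15^2.
Iterate m_{i+1} = d_i*a_i - m_i, d_{i+1} = (219 - m_{i+1}^2)/d_i, a_{i+1} = floor((a_0 + m_{i+1})/d_{i+1}):
  m_1 = 1*14 - 0 = 14, d_1 = (219 - 14^2)/1 = 23/1 = 23, a_1 = floor((14 + 14)/23) = 1.
  m_2 = 23*1 - 14 = 9, d_2 = (219 - 9^2)/23 = 138/23 = 6, a_2 = floor((14 + 9)/6) = 3.
  m_3 = 6*3 - 9 = 9, d_3 = (219 - 9^2)/6 = 138/6 = 23, a_3 = floor((14 + 9)/23) = 1.
  m_4 = 23*1 - 9 = 14, d_4 = (219 - 14^2)/23 = 23/23 = 1, a_4 = floor((14 + 14)/1) = 28.
  m_5 = 1*28 - 14 = 14, d_5 = (219 - 14^2)/1 = 23/1 = 23: (m_5, d_5) = (m_1, d_1) = (14, 23), so from here the quotients repeat a_1, ..., a_4; the period length is 4.
So sqrt(219) = [14; (1, 3, 1, 28)] with period length k = 4.
k is even, so the fundamental solution of x^2 - 219y^2 = 1 is (p_{k-1}, q_{k-1}) = (p_3, q_3); compute convergents through index 3.
Convergents (p_i = a_i*p_{i-1} + p_{i-2}, q_i = a_i*q_{i-1} + q_{i-2} with p_{-2}=0, p_{-1}=1, q_{-2}=1, q_{-1}=0):
  i=0: a_0=14, p_0 = 14*1 + 0 = 14, q_0 = 14*0 + 1 = 1.
  i=1: a_1=1, p_1 = 1*14 + 1 = 15, q_1 = 1*1 + 0 = 1.
  i=2: a_2=3, p_2 = 3*15 + 14 = 59, q_2 = 3*1 + 1 = 4.
  i=3: a_3=1, p_3 = 1*59 + 15 = 74, q_3 = 1*4 + 1 = 5.
Check: 74^2 - 219*5^2 = 5476 - 5475 = 1, so (x, y) = (74, 5) solves the equation, and by the theorem it is the least positive solution.

(x, y) = (74, 5)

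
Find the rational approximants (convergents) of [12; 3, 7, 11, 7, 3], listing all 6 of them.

12/1, 37/3, 271/22, 3018/245, 21397/1737, 67209/5456

Using the convergent recurrence p_i = a_i*p_{i-1} + p_{i-2}, q_i = a_i*q_{i-1} + q_{i-2} with p_{-2}=0, p_{-1}=1, q_{-2}=1, q_{-1}=0:
  i=0: a_0=12, p_0 = 12*1 + 0 = 12, q_0 = 12*0 + 1 = 1.
  i=1: a_1=3, p_1 = 3*12 + 1 = 37, q_1 = 3*1 + 0 = 3.
  i=2: a_2=7, p_2 = 7*37 + 12 = 271, q_2 = 7*3 + 1 = 22.
  i=3: a_3=11, p_3 = 11*271 + 37 = 3018, q_3 = 11*22 + 3 = 245.
  i=4: a_4=7, p_4 = 7*3018 + 271 = 21397, q_4 = 7*245 + 22 = 1737.
  i=5: a_5=3, p_5 = 3*21397 + 3018 = 67209, q_5 = 3*1737 + 245 = 5456.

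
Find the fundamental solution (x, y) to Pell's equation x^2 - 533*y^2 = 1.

(x, y) = (74859849, 3242540)

First expand sqrt(533) as a continued fraction. With x_i = (sqrt(533) + m_i)/d_i and (m_0, d_0) = (0, 1): a_0 = floor(sqrt(533)) = 23, since 23^2 = 529 <= 533 < 576 = 24^2.
Iterate m_{i+1} = d_i*a_i - m_i, d_{i+1} = (533 - m_{i+1}^2)/d_i, a_{i+1} = floor((a_0 + m_{i+1})/d_{i+1}):
  m_1 = 1*23 - 0 = 23, d_1 = (533 - 23^2)/1 = 4/1 = 4, a_1 = floor((23 + 23)/4) = 11.
  m_2 = 4*11 - 23 = 21, d_2 = (533 - 21^2)/4 = 92/4 = 23, a_2 = floor((23 + 21)/23) = 1.
  m_3 = 23*1 - 21 = 2, d_3 = (533 - 2^2)/23 = 529/23 = 23, a_3 = floor((23 + 2)/23) = 1.
  m_4 = 23*1 - 2 = 21, d_4 = (533 - 21^2)/23 = 92/23 = 4, a_4 = floor((23 + 21)/4) = 11.
  m_5 = 4*11 - 21 = 23, d_5 = (533 - 23^2)/4 = 4/4 = 1, a_5 = floor((23 + 23)/1) = 46.
  m_6 = 1*46 - 23 = 23, d_6 = (533 - 23^2)/1 = 4/1 = 4: (m_6, d_6) = (m_1, d_1) = (23, 4), so from here the quotients repeat a_1, ..., a_5; the period length is 5.
So sqrt(533) = [23; (11, 1, 1, 11, 46)] with period length k = 5.
k is odd, so (p_{k-1}, q_{k-1}) only solves x^2 - 533y^2 = -1 and the fundamental solution of x^2 - 533y^2 = 1 is (p_{2k-1}, q_{2k-1}) = (p_9, q_9); compute convergents through index 9, running through the period twice.
Convergents (p_i = a_i*p_{i-1} + p_{i-2}, q_i = a_i*q_{i-1} + q_{i-2} with p_{-2}=0, p_{-1}=1, q_{-2}=1, q_{-1}=0):
  i=0: a_0=23, p_0 = 23*1 + 0 = 23, q_0 = 23*0 + 1 = 1.
  i=1: a_1=11, p_1 = 11*23 + 1 = 254, q_1 = 11*1 + 0 = 11.
  i=2: a_2=1, p_2 = 1*254 + 23 = 277, q_2 = 1*11 + 1 = 12.
  i=3: a_3=1, p_3 = 1*277 + 254 = 531, q_3 = 1*12 + 11 = 23.
  i=4: a_4=11, p_4 = 11*531 + 277 = 6118, q_4 = 11*23 + 12 = 265.
  i=5: a_5=46, p_5 = 46*6118 + 531 = 281959, q_5 = 46*265 + 23 = 12213.
  i=6: a_6=11, p_6 = 11*281959 + 6118 = 3107667, q_6 = 11*12213 + 265 = 134608.
  i=7: a_7=1, p_7 = 1*3107667 + 281959 = 3389626, q_7 = 1*134608 + 12213 = 146821.
  i=8: a_8=1, p_8 = 1*3389626 + 3107667 = 6497293, q_8 = 1*146821 + 134608 = 281429.
  i=9: a_9=11, p_9 = 11*6497293 + 3389626 = 74859849, q_9 = 11*281429 + 146821 = 3242540.
Indeed p_4^2 - 533*q_4^2 = 37429924 - 37429925 = -1, not +1.
Check: 74859849^2 - 533*3242540^2 = 5603996992302801 - 5603996992302800 = 1, so (x, y) = (74859849, 3242540) solves the equation, and by the theorem it is the least positive solution.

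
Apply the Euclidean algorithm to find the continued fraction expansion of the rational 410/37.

[11; 12, 3]

Run the Euclidean algorithm on 410 and 37; the successive quotients are the partial quotients a_0, a_1, ... (each step inverts the fractional part left over by the previous one):
  410 = 11*37 + 3, so a_0 = 11.
  37 = 12*3 + 1, so a_1 = 12.
  3 = 3*1 + 0, so a_2 = 3.
The remainder reaches 0 after 3 divisions, so the expansion has 3 partial quotients, read off in order.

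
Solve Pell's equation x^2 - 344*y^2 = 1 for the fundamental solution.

First expand sqrt(344) as a continued fraction. With x_i = (sqrt(344) + m_i)/d_i and (m_0, d_0) = (0, 1): a_0 = floor(sqrt(344)) = 18, since 18^2 = 324 <= 344 < 361 = 19^2.
Iterate m_{i+1} = d_i*a_i - m_i, d_{i+1} = (344 - m_{i+1}^2)/d_i, a_{i+1} = floor((a_0 + m_{i+1})/d_{i+1}):
  m_1 = 1*18 - 0 = 18, d_1 = (344 - 18^2)/1 = 20/1 = 20, a_1 = floor((18 + 18)/20) = 1.
  m_2 = 20*1 - 18 = 2, d_2 = (344 - 2^2)/20 = 340/20 = 17, a_2 = floor((18 + 2)/17) = 1.
  m_3 = 17*1 - 2 = 15, d_3 = (344 - 15^2)/17 = 119/17 = 7, a_3 = floor((18 + 15)/7) = 4.
  m_4 = 7*4 - 15 = 13, d_4 = (344 - 13^2)/7 = 175/7 = 25, a_4 = floor((18 + 13)/25) = 1.
  m_5 = 25*1 - 13 = 12, d_5 = (344 - 12^2)/25 = 200/25 = 8, a_5 = floor((18 + 12)/8) = 3.
  m_6 = 8*3 - 12 = 12, d_6 = (344 - 12^2)/8 = 200/8 = 25, a_6 = floor((18 + 12)/25) = 1.
  m_7 = 25*1 - 12 = 13, d_7 = (344 - 13^2)/25 = 175/25 = 7, a_7 = floor((18 + 13)/7) = 4.
  m_8 = 7*4 - 13 = 15, d_8 = (344 - 15^2)/7 = 119/7 = 17, a_8 = floor((18 + 15)/17) = 1.
  m_9 = 17*1 - 15 = 2, d_9 = (344 - 2^2)/17 = 340/17 = 20, a_9 = floor((18 + 2)/20) = 1.
  m_10 = 20*1 - 2 = 18, d_10 = (344 - 18^2)/20 = 20/20 = 1, a_10 = floor((18 + 18)/1) = 36.
  m_11 = 1*36 - 18 = 18, d_11 = (344 - 18^2)/1 = 20/1 = 20: (m_11, d_11) = (m_1, d_1) = (18, 20), so from here the quotients repeat a_1, ..., a_10; the period length is 10.
So sqrt(344) = [18; (1, 1, 4, 1, 3, 1, 4, 1, 1, 36)] with period length k = 10.
k is even, so the fundamental solution of x^2 - 344y^2 = 1 is (p_{k-1}, q_{k-1}) = (p_9, q_9); compute convergents through index 9.
Convergents (p_i = a_i*p_{i-1} + p_{i-2}, q_i = a_i*q_{i-1} + q_{i-2} with p_{-2}=0, p_{-1}=1, q_{-2}=1, q_{-1}=0):
  i=0: a_0=18, p_0 = 18*1 + 0 = 18, q_0 = 18*0 + 1 = 1.
  i=1: a_1=1, p_1 = 1*18 + 1 = 19, q_1 = 1*1 + 0 = 1.
  i=2: a_2=1, p_2 = 1*19 + 18 = 37, q_2 = 1*1 + 1 = 2.
  i=3: a_3=4, p_3 = 4*37 + 19 = 167, q_3 = 4*2 + 1 = 9.
  i=4: a_4=1, p_4 = 1*167 + 37 = 204, q_4 = 1*9 + 2 = 11.
  i=5: a_5=3, p_5 = 3*204 + 167 = 779, q_5 = 3*11 + 9 = 42.
  i=6: a_6=1, p_6 = 1*779 + 204 = 983, q_6 = 1*42 + 11 = 53.
  i=7: a_7=4, p_7 = 4*983 + 779 = 4711, q_7 = 4*53 + 42 = 254.
  i=8: a_8=1, p_8 = 1*4711 + 983 = 5694, q_8 = 1*254 + 53 = 307.
  i=9: a_9=1, p_9 = 1*5694 + 4711 = 10405, q_9 = 1*307 + 254 = 561.
Check: 10405^2 - 344*561^2 = 108264025 - 108264024 = 1, so (x, y) = (10405, 561) solves the equation, and by the theorem it is the least positive solution.

(x, y) = (10405, 561)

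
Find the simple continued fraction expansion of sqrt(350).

[18; (1, 2, 2, 2, 1, 36)]

Write x_i = (sqrt(350) + m_i)/d_i with (m_0, d_0) = (0, 1). a_0 = floor(sqrt(350)) = 18, since 18^2 = 324 <= 350 < 361 = 19^2.
Iterate m_{i+1} = d_i*a_i - m_i, d_{i+1} = (350 - m_{i+1}^2)/d_i, a_{i+1} = floor((a_0 + m_{i+1})/d_{i+1}):
  m_1 = 1*18 - 0 = 18, d_1 = (350 - 18^2)/1 = 26/1 = 26, a_1 = floor((18 + 18)/26) = 1.
  m_2 = 26*1 - 18 = 8, d_2 = (350 - 8^2)/26 = 286/26 = 11, a_2 = floor((18 + 8)/11) = 2.
  m_3 = 11*2 - 8 = 14, d_3 = (350 - 14^2)/11 = 154/11 = 14, a_3 = floor((18 + 14)/14) = 2.
  m_4 = 14*2 - 14 = 14, d_4 = (350 - 14^2)/14 = 154/14 = 11, a_4 = floor((18 + 14)/11) = 2.
  m_5 = 11*2 - 14 = 8, d_5 = (350 - 8^2)/11 = 286/11 = 26, a_5 = floor((18 + 8)/26) = 1.
  m_6 = 26*1 - 8 = 18, d_6 = (350 - 18^2)/26 = 26/26 = 1, a_6 = floor((18 + 18)/1) = 36.
  m_7 = 1*36 - 18 = 18, d_7 = (350 - 18^2)/1 = 26/1 = 26: (m_7, d_7) = (m_1, d_1) = (18, 26), so from here the quotients repeat a_1, ..., a_6; the period length is 6.
Hence the expansion of sqrt(350) is a_0 = 18 followed by the repeating block 1, 2, 2, 2, 1, 36 (period 6).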